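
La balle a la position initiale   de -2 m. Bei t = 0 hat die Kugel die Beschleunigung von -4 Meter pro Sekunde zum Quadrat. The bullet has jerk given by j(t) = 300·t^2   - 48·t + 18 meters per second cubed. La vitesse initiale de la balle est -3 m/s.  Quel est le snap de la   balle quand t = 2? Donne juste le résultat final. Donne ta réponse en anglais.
At t = 2, s = 1152.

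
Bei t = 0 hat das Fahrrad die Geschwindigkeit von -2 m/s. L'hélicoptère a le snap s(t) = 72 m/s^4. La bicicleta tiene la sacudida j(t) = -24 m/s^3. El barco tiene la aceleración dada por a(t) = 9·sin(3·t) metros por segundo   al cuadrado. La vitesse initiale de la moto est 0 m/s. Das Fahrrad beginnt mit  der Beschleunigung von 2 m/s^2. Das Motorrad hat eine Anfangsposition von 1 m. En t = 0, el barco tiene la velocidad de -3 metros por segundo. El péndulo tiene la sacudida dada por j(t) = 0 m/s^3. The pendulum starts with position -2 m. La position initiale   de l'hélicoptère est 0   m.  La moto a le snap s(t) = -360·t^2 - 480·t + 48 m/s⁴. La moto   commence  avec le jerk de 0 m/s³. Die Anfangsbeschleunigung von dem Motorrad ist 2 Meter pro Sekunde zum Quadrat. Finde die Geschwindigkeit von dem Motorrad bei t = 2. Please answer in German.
Wir müssen die Stammfunktion unserer Gleichung für den Snap s(t) = -360·t^2 - 480·t + 48 3-mal finden. Das Integral von dem Snap, mit j(0) = 0, ergibt den Ruck: j(t) = 24·t·(-5·t^2 - 10·t + 2). Das Integral von dem Ruck, mit a(0) = 2, ergibt die Beschleunigung: a(t) = -30·t^4 - 80·t^3 + 24·t^2 + 2. Durch Integration von der Beschleunigung und Verwendung der Anfangsbedingung v(0) = 0, erhalten wir v(t) = -6·t^5 - 20·t^4 + 8·t^3 + 2·t. Aus der Gleichung für die Geschwindigkeit v(t) = -6·t^5 - 20·t^4 + 8·t^3 + 2·t, setzen wir t = 2 ein und erhalten v = -444.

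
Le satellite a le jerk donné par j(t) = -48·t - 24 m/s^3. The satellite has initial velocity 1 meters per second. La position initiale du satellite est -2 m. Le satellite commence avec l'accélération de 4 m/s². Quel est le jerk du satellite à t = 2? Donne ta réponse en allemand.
Mit j(t) = -48·t - 24 und Einsetzen von t = 2, finden wir j = -120.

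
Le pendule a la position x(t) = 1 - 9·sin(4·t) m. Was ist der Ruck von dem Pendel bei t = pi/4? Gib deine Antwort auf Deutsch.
Ausgehend von der Position x(t) = 1 - 9·sin(4·t), nehmen wir 3 Ableitungen. Die Ableitung von der Position ergibt die Geschwindigkeit: v(t) = -36·cos(4·t). Mit d/dt von v(t) finden wir a(t) = 144·sin(4·t). Mit d/dt von a(t) finden wir j(t) = 576·cos(4·t). Aus der Gleichung für den Ruck j(t) = 576·cos(4·t), setzen wir t = pi/4 ein und erhalten j = -576.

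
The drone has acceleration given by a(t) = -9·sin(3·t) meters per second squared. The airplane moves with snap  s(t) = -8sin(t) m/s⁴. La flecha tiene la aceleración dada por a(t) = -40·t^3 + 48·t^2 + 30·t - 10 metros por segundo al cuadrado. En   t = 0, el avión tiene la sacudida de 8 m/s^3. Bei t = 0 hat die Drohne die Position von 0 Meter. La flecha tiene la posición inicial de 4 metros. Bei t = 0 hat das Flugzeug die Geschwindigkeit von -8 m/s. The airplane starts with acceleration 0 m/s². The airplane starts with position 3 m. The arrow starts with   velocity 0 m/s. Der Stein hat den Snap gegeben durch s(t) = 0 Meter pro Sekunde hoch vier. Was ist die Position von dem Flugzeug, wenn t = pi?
Ausgehend von dem Snap s(t) = -8·sin(t), nehmen wir 4 Stammfunktionen. Die Stammfunktion von dem Snap, mit j(0) = 8, ergibt den Ruck: j(t) = 8·cos(t). Mit ∫j(t)dt und Anwendung von a(0) = 0, finden wir a(t) = 8·sin(t). Durch Integration von der Beschleunigung und Verwendung der Anfangsbedingung v(0) = -8, erhalten wir v(t) = -8·cos(t). Das Integral von der Geschwindigkeit ist die Position. Mit x(0) = 3 erhalten wir x(t) = 3 - 8·sin(t). Aus der Gleichung für die Position x(t) = 3 - 8·sin(t), setzen wir t = pi ein und erhalten x = 3.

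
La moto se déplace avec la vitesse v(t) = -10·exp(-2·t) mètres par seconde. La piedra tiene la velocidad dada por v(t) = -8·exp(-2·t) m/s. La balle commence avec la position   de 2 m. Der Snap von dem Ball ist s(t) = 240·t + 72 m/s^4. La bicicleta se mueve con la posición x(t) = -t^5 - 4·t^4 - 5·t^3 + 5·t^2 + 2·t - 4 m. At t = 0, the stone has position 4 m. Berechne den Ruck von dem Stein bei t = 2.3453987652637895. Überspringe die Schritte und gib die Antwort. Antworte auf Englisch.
j(2.3453987652637895) = -0.293739597261754.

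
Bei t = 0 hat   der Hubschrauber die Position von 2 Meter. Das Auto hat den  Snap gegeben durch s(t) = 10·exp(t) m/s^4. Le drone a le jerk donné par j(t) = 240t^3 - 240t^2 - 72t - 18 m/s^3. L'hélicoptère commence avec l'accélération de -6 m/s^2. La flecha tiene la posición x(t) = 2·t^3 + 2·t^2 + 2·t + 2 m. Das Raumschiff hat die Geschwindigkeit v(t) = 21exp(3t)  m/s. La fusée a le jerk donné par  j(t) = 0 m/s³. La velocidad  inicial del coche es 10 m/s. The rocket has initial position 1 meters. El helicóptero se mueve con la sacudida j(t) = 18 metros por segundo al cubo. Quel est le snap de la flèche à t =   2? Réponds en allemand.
Wir müssen unsere Gleichung für die Position x(t) = 2·t^3 + 2·t^2 + 2·t + 2 4-mal ableiten. Durch Ableiten von der Position erhalten wir die Geschwindigkeit: v(t) = 6·t^2 + 4·t + 2. Mit d/dt von v(t) finden wir a(t) = 12·t + 4. Die Ableitung von der Beschleunigung ergibt den Ruck: j(t) = 12. Mit d/dt von j(t) finden wir s(t) = 0. Aus der Gleichung für den Snap s(t) = 0, setzen wir t = 2 ein und erhalten s = 0.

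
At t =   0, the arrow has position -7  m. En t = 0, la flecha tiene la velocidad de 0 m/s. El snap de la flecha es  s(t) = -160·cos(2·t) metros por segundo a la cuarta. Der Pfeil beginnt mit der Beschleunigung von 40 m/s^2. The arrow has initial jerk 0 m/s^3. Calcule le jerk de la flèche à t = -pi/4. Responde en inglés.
Starting from snap s(t) = -160·cos(2·t), we take 1 antiderivative. The antiderivative of snap, with j(0) = 0, gives jerk: j(t) = -80·sin(2·t). We have jerk j(t) = -80·sin(2·t). Substituting t = -pi/4: j(-pi/4) = 80.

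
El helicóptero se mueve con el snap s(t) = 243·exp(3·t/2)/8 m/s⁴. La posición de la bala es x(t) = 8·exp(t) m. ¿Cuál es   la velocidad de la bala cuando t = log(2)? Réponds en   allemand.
Um dies zu lösen, müssen wir 1 Ableitung unserer Gleichung für die Position x(t) = 8·exp(t) nehmen. Die Ableitung von der Position ergibt die Geschwindigkeit: v(t) = 8·exp(t). Mit v(t) = 8·exp(t) und Einsetzen von t = log(2), finden wir v = 16.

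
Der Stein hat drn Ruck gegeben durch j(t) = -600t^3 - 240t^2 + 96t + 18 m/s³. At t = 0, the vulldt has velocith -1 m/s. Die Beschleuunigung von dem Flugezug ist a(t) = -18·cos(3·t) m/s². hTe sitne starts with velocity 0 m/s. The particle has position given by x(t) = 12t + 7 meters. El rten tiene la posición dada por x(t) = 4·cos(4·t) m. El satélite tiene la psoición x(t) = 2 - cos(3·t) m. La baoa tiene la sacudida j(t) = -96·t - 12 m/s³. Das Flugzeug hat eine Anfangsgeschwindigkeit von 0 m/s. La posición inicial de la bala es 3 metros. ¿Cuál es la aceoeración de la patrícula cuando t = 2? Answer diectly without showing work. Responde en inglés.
The acceleration at t = 2 is a = 0.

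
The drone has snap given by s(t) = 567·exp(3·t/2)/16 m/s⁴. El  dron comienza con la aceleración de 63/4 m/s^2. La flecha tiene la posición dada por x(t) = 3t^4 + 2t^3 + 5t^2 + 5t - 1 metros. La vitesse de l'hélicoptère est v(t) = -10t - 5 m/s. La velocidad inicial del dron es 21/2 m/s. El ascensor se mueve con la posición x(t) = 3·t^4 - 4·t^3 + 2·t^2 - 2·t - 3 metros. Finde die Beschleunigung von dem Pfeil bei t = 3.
Ausgehend von der Position x(t) = 3·t^4 + 2·t^3 + 5·t^2 + 5·t - 1, nehmen wir 2 Ableitungen. Mit d/dt von x(t) finden wir v(t) = 12·t^3 + 6·t^2 + 10·t + 5. Durch Ableiten von der Geschwindigkeit erhalten wir die Beschleunigung: a(t) = 36·t^2 + 12·t + 10. Aus der Gleichung für die Beschleunigung a(t) = 36·t^2 + 12·t + 10, setzen wir t = 3 ein und erhalten a = 370.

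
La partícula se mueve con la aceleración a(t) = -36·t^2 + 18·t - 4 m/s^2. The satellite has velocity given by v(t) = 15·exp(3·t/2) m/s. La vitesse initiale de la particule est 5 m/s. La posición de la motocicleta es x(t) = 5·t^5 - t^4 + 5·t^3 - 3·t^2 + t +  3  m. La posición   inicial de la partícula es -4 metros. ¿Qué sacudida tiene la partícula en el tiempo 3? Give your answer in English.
We must differentiate our acceleration equation a(t) = -36·t^2 + 18·t - 4 1 time. The derivative of acceleration gives jerk: j(t) = 18 - 72·t. Using j(t) = 18 - 72·t and substituting t = 3, we find j = -198.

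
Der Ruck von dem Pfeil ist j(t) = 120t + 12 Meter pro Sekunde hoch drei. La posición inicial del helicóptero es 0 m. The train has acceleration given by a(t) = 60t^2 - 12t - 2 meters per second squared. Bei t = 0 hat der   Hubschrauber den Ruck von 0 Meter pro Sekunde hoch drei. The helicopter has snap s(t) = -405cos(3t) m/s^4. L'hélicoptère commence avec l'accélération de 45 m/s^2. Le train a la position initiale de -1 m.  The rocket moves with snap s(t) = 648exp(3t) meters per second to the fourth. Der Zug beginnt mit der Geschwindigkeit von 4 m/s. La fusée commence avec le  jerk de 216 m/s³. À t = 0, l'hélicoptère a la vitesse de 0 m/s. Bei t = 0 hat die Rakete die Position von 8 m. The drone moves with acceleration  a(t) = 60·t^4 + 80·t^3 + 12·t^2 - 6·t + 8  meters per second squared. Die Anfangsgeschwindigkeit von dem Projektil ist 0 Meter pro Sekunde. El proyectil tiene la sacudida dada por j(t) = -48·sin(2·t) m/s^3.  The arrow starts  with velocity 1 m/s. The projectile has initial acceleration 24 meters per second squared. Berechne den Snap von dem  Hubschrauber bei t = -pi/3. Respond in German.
Aus der Gleichung für den Snap s(t) = -405·cos(3·t), setzen wir t = -pi/3 ein und erhalten s = 405.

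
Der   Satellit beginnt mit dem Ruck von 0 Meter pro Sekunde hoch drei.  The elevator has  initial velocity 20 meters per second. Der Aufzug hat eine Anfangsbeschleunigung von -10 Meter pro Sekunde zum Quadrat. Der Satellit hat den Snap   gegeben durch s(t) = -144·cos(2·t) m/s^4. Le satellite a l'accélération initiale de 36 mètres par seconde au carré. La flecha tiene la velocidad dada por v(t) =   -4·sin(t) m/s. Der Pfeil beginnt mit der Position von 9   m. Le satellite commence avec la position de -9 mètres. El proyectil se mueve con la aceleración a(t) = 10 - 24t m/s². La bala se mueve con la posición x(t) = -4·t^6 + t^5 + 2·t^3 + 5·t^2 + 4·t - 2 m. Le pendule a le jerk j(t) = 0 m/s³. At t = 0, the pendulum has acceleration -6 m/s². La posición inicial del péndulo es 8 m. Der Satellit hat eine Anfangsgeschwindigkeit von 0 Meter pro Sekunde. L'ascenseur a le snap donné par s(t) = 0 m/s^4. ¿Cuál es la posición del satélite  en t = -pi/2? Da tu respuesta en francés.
En partant du snap s(t) = -144·cos(2·t), nous prenons 4 intégrales. L'intégrale du snap, avec j(0) = 0, donne le jerk: j(t) = -72·sin(2·t). En intégrant le jerk et en utilisant la condition initiale a(0) = 36, nous obtenons a(t) = 36·cos(2·t). En intégrant l'accélération et en utilisant la condition initiale v(0) = 0, nous obtenons v(t) = 18·sin(2·t). L'intégrale de la vitesse est la position. En utilisant x(0) = -9, nous obtenons x(t) = -9·cos(2·t). En utilisant x(t) = -9·cos(2·t) et en substituant t = -pi/2, nous trouvons x = 9.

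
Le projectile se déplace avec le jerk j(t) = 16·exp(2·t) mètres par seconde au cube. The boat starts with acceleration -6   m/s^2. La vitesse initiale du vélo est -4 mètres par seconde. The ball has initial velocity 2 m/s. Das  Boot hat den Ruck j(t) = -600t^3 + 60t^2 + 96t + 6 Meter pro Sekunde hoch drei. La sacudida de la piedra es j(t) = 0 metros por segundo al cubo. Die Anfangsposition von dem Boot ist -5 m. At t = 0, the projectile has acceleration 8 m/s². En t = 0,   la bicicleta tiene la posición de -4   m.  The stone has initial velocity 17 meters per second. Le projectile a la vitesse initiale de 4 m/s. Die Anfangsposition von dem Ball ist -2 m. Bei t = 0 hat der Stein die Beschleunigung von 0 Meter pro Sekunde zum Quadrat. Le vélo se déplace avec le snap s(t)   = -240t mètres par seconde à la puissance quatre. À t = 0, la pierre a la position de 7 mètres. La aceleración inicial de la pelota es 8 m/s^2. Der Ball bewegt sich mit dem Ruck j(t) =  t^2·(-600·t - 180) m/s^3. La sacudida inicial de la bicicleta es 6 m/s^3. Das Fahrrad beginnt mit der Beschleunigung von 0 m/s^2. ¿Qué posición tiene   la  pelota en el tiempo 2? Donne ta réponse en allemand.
Wir müssen unsere Gleichung für den Ruck j(t) = t^2·(-600·t - 180) 3-mal integrieren. Die Stammfunktion von dem Ruck, mit a(0) = 8, ergibt die Beschleunigung: a(t) = -150·t^4 - 60·t^3 + 8. Mit ∫a(t)dt und Anwendung von v(0) = 2, finden wir v(t) = -30·t^5 - 15·t^4 + 8·t + 2. Die Stammfunktion von der Geschwindigkeit ist die Position. Mit x(0) = -2 erhalten wir x(t) = -5·t^6 - 3·t^5 + 4·t^2 + 2·t - 2. Mit x(t) = -5·t^6 - 3·t^5 + 4·t^2 + 2·t - 2 und Einsetzen von t = 2, finden wir x = -398.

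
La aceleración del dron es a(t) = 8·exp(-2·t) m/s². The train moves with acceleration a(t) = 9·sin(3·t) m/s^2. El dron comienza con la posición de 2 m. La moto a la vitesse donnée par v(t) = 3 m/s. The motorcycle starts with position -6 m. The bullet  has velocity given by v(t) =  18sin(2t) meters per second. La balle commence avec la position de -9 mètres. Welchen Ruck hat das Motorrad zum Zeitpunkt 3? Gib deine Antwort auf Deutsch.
Ausgehend von der Geschwindigkeit v(t) = 3, nehmen wir 2 Ableitungen. Mit d/dt von v(t) finden wir a(t) = 0. Durch Ableiten von der Beschleunigung erhalten wir den Ruck: j(t) = 0. Wir haben den Ruck j(t) = 0. Durch Einsetzen von t = 3: j(3) = 0.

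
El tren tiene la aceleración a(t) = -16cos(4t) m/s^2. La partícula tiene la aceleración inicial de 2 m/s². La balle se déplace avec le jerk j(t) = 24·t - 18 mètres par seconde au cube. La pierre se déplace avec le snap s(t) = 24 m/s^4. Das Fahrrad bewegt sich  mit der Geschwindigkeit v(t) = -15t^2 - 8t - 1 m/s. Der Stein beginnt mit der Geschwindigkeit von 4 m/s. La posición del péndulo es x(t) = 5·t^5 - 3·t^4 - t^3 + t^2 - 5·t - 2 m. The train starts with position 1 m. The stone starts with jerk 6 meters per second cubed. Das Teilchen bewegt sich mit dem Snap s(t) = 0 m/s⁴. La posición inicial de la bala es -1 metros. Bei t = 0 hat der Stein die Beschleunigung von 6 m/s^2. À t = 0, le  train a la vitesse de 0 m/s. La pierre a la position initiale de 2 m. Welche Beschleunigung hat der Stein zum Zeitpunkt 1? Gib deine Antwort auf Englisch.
To solve this, we need to take 2 integrals of our snap equation s(t) = 24. Integrating snap and using the initial condition j(0) = 6, we get j(t) = 24·t + 6. The integral of jerk, with a(0) = 6, gives acceleration: a(t) = 12·t^2 + 6·t + 6. We have acceleration a(t) = 12·t^2 + 6·t + 6. Substituting t = 1: a(1) = 24.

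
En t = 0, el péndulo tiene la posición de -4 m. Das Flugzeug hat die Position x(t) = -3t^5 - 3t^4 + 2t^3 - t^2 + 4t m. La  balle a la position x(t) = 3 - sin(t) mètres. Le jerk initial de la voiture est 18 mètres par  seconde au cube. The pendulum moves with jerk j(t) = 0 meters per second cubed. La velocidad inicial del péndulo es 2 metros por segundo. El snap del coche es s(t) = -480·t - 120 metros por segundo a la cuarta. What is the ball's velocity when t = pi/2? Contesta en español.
Debemos derivar nuestra ecuación de la posición x(t) = 3 - sin(t) 1 vez. La derivada de la posición da la velocidad: v(t) = -cos(t). Usando v(t) = -cos(t) y sustituyendo t = pi/2, encontramos v = 0.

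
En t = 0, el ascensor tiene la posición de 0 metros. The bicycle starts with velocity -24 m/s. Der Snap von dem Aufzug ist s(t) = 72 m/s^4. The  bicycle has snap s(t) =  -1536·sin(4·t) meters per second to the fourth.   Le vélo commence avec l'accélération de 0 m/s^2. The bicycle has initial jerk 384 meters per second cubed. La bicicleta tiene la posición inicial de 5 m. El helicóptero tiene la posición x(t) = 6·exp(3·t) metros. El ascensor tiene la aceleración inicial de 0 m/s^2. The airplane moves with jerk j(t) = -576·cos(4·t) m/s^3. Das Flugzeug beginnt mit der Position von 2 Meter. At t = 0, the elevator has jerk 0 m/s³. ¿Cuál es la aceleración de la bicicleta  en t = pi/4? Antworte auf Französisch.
Nous devons trouver l'intégrale de notre équation du snap s(t) = -1536·sin(4·t) 2 fois. L'intégrale du snap est le jerk. En utilisant j(0) = 384, nous obtenons j(t) = 384·cos(4·t). La primitive du jerk, avec a(0) = 0, donne l'accélération: a(t) = 96·sin(4·t). En utilisant a(t) = 96·sin(4·t) et en substituant t = pi/4, nous trouvons a = 0.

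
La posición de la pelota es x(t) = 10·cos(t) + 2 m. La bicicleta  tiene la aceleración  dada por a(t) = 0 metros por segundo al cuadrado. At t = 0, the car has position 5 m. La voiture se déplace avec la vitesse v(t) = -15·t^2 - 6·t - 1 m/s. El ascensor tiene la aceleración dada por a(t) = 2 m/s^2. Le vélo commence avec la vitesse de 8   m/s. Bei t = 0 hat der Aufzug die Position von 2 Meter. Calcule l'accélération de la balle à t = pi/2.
En partant de la position x(t) = 10·cos(t) + 2, nous prenons 2 dérivées. En prenant d/dt de x(t), nous trouvons v(t) = -10·sin(t). En dérivant la vitesse, nous obtenons l'accélération: a(t) = -10·cos(t). De l'équation de l'accélération a(t) = -10·cos(t), nous substituons t = pi/2 pour obtenir a = 0.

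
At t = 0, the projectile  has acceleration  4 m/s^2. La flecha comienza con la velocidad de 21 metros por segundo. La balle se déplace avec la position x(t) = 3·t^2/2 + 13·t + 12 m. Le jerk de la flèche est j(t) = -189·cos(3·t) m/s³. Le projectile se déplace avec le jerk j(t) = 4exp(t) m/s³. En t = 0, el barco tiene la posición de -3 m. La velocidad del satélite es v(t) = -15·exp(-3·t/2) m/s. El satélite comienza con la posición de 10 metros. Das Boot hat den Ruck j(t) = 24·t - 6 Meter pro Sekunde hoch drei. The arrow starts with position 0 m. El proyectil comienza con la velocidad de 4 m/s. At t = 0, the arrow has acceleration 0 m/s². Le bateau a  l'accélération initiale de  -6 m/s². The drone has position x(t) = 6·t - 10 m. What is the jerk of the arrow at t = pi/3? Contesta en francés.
Nous avons le jerk j(t) = -189·cos(3·t). En substituant t = pi/3: j(pi/3) = 189.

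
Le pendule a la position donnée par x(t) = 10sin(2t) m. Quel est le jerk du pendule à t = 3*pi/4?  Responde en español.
Para resolver esto, necesitamos tomar 3 derivadas de nuestra ecuación de la posición x(t) = 10·sin(2·t). Tomando d/dt de x(t), encontramos v(t) = 20·cos(2·t). Derivando la velocidad, obtenemos la aceleración: a(t) = -40·sin(2·t). La derivada de la aceleración da la sacudida: j(t) = -80·cos(2·t). Tenemos la sacudida j(t) = -80·cos(2·t). Sustituyendo t = 3*pi/4: j(3*pi/4) = 0.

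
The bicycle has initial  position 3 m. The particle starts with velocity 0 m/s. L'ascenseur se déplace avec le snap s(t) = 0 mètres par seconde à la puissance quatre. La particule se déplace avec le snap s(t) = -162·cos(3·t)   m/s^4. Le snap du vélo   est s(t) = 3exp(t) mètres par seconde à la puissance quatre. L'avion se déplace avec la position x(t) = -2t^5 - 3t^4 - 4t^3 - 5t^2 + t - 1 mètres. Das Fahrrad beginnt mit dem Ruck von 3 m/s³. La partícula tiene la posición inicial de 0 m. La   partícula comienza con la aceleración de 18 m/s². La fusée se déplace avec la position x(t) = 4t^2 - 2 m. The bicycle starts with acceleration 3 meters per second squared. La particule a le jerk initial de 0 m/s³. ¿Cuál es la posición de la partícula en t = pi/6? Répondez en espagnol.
Necesitamos integrar nuestra ecuación del snap s(t) = -162·cos(3·t) 4 veces. Tomando ∫s(t)dt y aplicando j(0) = 0, encontramos j(t) = -54·sin(3·t). La integral de la sacudida, con a(0) = 18, da la aceleración: a(t) = 18·cos(3·t). La integral de la aceleración es la velocidad. Usando v(0) = 0, obtenemos v(t) = 6·sin(3·t). Tomando ∫v(t)dt y aplicando x(0) = 0, encontramos x(t) = 2 - 2·cos(3·t). Usando x(t) = 2 - 2·cos(3·t) y sustituyendo t = pi/6, encontramos x = 2.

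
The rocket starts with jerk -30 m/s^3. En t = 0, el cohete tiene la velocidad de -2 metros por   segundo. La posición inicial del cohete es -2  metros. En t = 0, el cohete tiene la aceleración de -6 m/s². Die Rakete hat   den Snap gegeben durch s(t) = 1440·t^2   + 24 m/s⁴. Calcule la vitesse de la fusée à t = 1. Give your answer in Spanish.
Para resolver esto, necesitamos tomar 3 integrales de nuestra ecuación del snap s(t) = 1440·t^2 + 24. La antiderivada del snap, con j(0) = -30, da la sacudida: j(t) = 480·t^3 + 24·t - 30. Integrando la sacudida y usando la condición inicial a(0) = -6, obtenemos a(t) = 120·t^4 + 12·t^2 - 30·t - 6. Tomando ∫a(t)dt y aplicando v(0) = -2, encontramos v(t) = 24·t^5 + 4·t^3 - 15·t^2 - 6·t - 2. De la ecuación de la velocidad v(t) = 24·t^5 + 4·t^3 - 15·t^2 - 6·t - 2, sustituimos t = 1 para obtener v = 5.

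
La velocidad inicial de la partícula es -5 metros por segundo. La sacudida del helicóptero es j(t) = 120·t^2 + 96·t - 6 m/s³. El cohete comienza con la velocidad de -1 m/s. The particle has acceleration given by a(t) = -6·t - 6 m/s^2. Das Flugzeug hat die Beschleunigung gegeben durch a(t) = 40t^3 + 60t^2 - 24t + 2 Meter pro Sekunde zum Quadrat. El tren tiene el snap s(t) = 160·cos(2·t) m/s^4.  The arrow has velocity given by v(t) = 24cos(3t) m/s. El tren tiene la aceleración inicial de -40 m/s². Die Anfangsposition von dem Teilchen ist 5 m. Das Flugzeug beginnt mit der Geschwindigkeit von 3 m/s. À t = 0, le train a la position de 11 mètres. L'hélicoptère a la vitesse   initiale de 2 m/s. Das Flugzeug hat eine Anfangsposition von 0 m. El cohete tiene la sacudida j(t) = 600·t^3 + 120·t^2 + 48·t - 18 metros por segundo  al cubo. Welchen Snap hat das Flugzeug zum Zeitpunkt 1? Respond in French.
Nous devons dériver notre équation de l'accélération a(t) = 40·t^3 + 60·t^2 - 24·t + 2 2 fois. La dérivée de l'accélération donne le jerk: j(t) = 120·t^2 + 120·t - 24. En dérivant le jerk, nous obtenons le snap: s(t) = 240·t + 120. De l'équation du snap s(t) = 240·t + 120, nous substituons t = 1 pour obtenir s = 360.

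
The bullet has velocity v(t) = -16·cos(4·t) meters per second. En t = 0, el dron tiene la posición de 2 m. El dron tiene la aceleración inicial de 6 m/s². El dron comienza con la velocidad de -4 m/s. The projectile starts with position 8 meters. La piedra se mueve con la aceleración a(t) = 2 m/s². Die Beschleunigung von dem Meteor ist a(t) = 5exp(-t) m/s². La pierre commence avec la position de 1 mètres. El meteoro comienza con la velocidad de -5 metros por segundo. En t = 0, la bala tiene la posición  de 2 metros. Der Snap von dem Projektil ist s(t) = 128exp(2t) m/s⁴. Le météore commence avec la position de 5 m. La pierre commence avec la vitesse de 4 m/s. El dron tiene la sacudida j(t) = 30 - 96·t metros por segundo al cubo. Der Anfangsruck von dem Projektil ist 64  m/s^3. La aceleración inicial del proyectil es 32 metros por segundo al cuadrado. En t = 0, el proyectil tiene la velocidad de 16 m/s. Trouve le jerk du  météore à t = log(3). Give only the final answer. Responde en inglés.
The jerk at t = log(3) is j = -5/3.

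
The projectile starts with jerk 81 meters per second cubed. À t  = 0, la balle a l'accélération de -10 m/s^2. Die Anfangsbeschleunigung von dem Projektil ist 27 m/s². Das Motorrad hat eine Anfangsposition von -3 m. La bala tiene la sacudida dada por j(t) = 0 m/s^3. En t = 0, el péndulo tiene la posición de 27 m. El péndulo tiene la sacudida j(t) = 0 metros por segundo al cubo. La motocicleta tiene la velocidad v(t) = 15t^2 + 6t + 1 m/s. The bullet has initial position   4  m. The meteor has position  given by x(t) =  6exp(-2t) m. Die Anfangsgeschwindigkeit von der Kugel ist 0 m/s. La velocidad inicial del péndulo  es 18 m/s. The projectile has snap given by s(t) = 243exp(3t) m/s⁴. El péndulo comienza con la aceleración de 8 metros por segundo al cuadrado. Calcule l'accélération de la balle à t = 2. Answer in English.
Starting from jerk j(t) = 0, we take 1 integral. Taking ∫j(t)dt and applying a(0) = -10, we find a(t) = -10. From the given acceleration equation a(t) = -10, we substitute t = 2 to get a = -10.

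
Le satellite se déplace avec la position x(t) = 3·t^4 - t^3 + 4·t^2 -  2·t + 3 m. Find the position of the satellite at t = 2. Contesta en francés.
De l'équation de la position x(t) = 3·t^4 - t^3 + 4·t^2 - 2·t + 3, nous substituons t = 2 pour obtenir x = 55.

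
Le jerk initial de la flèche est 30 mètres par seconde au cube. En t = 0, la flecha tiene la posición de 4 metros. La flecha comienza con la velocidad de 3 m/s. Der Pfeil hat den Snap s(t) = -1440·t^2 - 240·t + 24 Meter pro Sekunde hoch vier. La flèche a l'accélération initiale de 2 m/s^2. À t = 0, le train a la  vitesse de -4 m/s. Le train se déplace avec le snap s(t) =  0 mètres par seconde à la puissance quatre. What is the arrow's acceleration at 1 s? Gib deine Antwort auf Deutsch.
Wir müssen die Stammfunktion unserer Gleichung für den Snap s(t) = -1440·t^2 - 240·t + 24 2-mal finden. Durch Integration von dem Snap und Verwendung der Anfangsbedingung j(0) = 30, erhalten wir j(t) = -480·t^3 - 120·t^2 + 24·t + 30. Durch Integration von dem Ruck und Verwendung der Anfangsbedingung a(0) = 2, erhalten wir a(t) = -120·t^4 - 40·t^3 + 12·t^2 + 30·t + 2. Mit a(t) = -120·t^4 - 40·t^3 + 12·t^2 + 30·t + 2 und Einsetzen von t = 1, finden wir a = -116.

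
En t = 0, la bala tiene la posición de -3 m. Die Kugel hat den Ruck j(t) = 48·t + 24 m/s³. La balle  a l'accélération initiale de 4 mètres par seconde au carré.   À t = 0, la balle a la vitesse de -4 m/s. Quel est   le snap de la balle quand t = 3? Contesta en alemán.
Um dies zu lösen, müssen wir 1 Ableitung unserer Gleichung für den Ruck j(t) = 48·t + 24 nehmen. Die Ableitung von dem Ruck ergibt den Snap: s(t) = 48. Wir haben den Snap s(t) = 48. Durch Einsetzen von t = 3: s(3) = 48.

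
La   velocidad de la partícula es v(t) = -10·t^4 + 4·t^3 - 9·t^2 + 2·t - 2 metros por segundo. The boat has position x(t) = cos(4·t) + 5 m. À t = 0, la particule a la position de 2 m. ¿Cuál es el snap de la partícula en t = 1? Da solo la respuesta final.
El snap en t = 1 es s = -216.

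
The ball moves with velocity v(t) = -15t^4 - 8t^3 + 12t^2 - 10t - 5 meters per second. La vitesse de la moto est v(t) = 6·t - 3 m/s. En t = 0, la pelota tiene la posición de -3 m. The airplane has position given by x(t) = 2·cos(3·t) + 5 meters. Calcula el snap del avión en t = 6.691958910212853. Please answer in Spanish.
Debemos derivar nuestra ecuación de la posición x(t) = 2·cos(3·t) + 5 4 veces. Tomando d/dt de x(t), encontramos v(t) = -6·sin(3·t). Derivando la velocidad, obtenemos la aceleración: a(t) = -18·cos(3·t). Derivando la aceleración, obtenemos la sacudida: j(t) = 54·sin(3·t). La derivada de la sacudida da el snap: s(t) = 162·cos(3·t). De la ecuación del snap s(t) = 162·cos(3·t), sustituimos t = 6.691958910212853 para obtener s = 54.7078946397993.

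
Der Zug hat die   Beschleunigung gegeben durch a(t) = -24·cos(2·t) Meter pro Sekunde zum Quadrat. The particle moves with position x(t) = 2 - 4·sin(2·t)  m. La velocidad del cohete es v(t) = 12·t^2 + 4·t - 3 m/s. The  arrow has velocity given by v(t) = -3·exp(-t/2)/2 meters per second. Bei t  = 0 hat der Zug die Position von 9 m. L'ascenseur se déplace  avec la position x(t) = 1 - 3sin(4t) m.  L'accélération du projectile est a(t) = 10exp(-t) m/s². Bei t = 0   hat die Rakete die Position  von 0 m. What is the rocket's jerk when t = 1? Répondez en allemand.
Wir müssen unsere Gleichung für die Geschwindigkeit v(t) = 12·t^2 + 4·t - 3 2-mal ableiten. Die Ableitung von der Geschwindigkeit ergibt die Beschleunigung: a(t) = 24·t + 4. Mit d/dt von a(t) finden wir j(t) = 24. Mit j(t) = 24 und Einsetzen von t = 1, finden wir j = 24.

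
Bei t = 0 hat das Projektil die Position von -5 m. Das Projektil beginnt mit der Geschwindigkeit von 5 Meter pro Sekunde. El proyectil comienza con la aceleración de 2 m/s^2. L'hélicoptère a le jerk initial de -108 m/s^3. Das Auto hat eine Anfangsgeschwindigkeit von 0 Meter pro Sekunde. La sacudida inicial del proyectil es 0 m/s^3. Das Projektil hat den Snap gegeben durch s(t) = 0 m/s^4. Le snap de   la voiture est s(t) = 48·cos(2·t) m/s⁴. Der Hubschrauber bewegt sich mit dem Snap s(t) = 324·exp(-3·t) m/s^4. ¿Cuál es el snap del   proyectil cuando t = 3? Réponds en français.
De l'équation du snap s(t) = 0, nous substituons t = 3 pour obtenir s = 0.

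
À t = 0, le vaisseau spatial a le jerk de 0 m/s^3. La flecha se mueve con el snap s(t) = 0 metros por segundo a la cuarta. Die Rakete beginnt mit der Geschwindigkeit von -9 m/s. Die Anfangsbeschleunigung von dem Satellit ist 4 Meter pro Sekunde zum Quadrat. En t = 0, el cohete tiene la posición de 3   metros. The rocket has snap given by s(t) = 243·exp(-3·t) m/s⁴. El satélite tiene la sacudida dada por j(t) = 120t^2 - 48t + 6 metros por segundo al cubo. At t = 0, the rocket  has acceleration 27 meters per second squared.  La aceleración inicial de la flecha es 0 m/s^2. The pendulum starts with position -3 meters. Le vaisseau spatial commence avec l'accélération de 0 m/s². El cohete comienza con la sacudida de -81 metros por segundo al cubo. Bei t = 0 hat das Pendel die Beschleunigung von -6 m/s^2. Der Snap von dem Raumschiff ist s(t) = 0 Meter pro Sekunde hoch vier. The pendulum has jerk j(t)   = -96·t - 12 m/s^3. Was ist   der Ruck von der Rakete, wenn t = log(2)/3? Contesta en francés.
En partant du snap s(t) = 243·exp(-3·t), nous prenons 1 primitive. En intégrant le snap et en utilisant la condition initiale j(0) = -81, nous obtenons j(t) = -81·exp(-3·t). De l'équation du jerk j(t) = -81·exp(-3·t), nous substituons t = log(2)/3 pour obtenir j = -81/2.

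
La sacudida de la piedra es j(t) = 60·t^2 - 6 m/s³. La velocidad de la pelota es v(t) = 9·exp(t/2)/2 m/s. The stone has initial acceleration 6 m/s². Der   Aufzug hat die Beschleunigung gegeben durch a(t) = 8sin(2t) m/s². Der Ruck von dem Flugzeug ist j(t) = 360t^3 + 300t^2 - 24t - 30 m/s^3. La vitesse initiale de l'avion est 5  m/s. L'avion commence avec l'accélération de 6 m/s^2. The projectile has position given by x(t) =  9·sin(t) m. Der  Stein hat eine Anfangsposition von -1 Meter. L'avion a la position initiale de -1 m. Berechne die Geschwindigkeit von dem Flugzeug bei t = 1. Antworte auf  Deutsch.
Um dies zu lösen, müssen wir 2 Integrale unserer Gleichung für den Ruck j(t) = 360·t^3 + 300·t^2 - 24·t - 30 finden. Durch Integration von dem Ruck und Verwendung der Anfangsbedingung a(0) = 6, erhalten wir a(t) = 90·t^4 + 100·t^3 - 12·t^2 - 30·t + 6. Die Stammfunktion von der Beschleunigung, mit v(0) = 5, ergibt die Geschwindigkeit: v(t) = 18·t^5 + 25·t^4 - 4·t^3 - 15·t^2 + 6·t + 5. Mit v(t) = 18·t^5 + 25·t^4 - 4·t^3 - 15·t^2 + 6·t + 5 und Einsetzen von t = 1, finden wir v = 35.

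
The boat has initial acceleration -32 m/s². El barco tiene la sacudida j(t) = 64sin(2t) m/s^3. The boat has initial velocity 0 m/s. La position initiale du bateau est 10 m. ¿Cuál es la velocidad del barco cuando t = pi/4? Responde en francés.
En partant du jerk j(t) = 64·sin(2·t), nous prenons 2 primitives. En intégrant le jerk et en utilisant la condition initiale a(0) = -32, nous obtenons a(t) = -32·cos(2·t). L'intégrale de l'accélération, avec v(0) = 0, donne la vitesse: v(t) = -16·sin(2·t). En utilisant v(t) = -16·sin(2·t) et en substituant t = pi/4, nous trouvons v = -16.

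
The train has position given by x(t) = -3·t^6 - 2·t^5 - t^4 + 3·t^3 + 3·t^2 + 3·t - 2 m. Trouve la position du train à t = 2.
Nous avons la position x(t) = -3·t^6 - 2·t^5 - t^4 + 3·t^3 + 3·t^2 + 3·t - 2. En substituant t = 2: x(2) = -232.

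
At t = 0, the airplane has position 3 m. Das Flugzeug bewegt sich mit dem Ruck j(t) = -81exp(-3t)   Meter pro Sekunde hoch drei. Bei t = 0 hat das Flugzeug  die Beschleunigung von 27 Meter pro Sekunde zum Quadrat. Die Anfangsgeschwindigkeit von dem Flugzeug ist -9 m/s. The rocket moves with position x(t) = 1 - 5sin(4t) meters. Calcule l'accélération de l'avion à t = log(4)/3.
Pour résoudre ceci, nous devons prendre 1 intégrale de notre équation du jerk j(t) = -81·exp(-3·t). L'intégrale du jerk est l'accélération. En utilisant a(0) = 27, nous obtenons a(t) = 27·exp(-3·t). Nous avons l'accélération a(t) = 27·exp(-3·t). En substituant t = log(4)/3: a(log(4)/3) = 27/4.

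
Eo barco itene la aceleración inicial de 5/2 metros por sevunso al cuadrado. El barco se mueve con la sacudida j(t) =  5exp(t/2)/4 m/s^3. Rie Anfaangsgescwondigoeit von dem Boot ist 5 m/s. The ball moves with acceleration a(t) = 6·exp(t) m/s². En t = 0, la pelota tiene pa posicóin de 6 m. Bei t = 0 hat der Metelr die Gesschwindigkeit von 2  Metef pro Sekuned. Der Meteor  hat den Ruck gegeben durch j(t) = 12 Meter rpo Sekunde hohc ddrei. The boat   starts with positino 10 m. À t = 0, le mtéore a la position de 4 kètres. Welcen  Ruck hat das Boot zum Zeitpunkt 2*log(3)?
Wir haben den Ruck j(t) = 5·exp(t/2)/4. Durch Einsetzen von t = 2*log(3): j(2*log(3)) = 15/4.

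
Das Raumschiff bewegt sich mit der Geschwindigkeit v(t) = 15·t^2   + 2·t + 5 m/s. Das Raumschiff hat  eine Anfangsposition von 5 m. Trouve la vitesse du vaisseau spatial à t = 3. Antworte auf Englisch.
We have velocity v(t) = 15·t^2 + 2·t + 5. Substituting t = 3: v(3) = 146.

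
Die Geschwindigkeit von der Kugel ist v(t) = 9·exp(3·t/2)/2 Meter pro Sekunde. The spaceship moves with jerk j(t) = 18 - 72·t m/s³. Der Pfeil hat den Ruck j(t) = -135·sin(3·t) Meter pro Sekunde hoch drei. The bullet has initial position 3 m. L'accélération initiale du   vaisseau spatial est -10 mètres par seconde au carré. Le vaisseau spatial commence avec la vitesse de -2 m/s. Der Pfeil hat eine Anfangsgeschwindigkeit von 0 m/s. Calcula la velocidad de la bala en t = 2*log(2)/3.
De la ecuación de la velocidad v(t) = 9·exp(3·t/2)/2, sustituimos t = 2*log(2)/3 para obtener v = 9.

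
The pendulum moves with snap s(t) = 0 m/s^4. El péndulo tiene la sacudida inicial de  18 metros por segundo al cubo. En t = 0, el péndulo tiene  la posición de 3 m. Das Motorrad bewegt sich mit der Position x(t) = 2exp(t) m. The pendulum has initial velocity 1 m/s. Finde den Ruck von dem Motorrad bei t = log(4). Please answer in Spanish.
Partiendo de la posición x(t) = 2·exp(t), tomamos 3 derivadas. Tomando d/dt de x(t), encontramos v(t) = 2·exp(t). Tomando d/dt de v(t), encontramos a(t) = 2·exp(t). Derivando la aceleración, obtenemos la sacudida: j(t) = 2·exp(t). De la ecuación de la sacudida j(t) = 2·exp(t), sustituimos t = log(4) para obtener j = 8.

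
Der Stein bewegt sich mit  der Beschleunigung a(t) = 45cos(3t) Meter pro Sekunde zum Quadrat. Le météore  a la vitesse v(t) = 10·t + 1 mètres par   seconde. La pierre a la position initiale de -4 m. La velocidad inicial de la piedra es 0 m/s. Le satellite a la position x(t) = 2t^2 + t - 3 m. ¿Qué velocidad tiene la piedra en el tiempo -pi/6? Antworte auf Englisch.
To solve this, we need to take 1 integral of our acceleration equation a(t) = 45·cos(3·t). Integrating acceleration and using the initial condition v(0) = 0, we get v(t) = 15·sin(3·t). From the given velocity equation v(t) = 15·sin(3·t), we substitute t = -pi/6 to get v = -15.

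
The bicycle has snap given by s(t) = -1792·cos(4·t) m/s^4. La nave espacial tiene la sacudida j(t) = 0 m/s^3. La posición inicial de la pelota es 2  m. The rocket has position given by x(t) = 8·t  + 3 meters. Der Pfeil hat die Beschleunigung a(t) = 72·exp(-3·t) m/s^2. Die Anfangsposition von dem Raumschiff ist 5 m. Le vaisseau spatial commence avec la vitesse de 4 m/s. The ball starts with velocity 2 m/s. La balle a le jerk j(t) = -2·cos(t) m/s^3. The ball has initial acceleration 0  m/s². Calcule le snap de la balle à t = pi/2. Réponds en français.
Nous devons dériver notre équation du jerk j(t) = -2·cos(t) 1 fois. La dérivée du jerk donne le snap: s(t) = 2·sin(t). De l'équation du snap s(t) = 2·sin(t), nous substituons t = pi/2 pour obtenir s = 2.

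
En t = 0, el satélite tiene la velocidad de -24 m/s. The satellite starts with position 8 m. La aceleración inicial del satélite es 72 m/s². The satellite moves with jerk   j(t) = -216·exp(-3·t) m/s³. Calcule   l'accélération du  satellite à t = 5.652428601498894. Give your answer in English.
We need to integrate our jerk equation j(t) = -216·exp(-3·t) 1 time. The antiderivative of jerk, with a(0) = 72, gives acceleration: a(t) = 72·exp(-3·t). We have acceleration a(t) = 72·exp(-3·t). Substituting t = 5.652428601498894: a(5.652428601498894) = 0.00000311083404678797.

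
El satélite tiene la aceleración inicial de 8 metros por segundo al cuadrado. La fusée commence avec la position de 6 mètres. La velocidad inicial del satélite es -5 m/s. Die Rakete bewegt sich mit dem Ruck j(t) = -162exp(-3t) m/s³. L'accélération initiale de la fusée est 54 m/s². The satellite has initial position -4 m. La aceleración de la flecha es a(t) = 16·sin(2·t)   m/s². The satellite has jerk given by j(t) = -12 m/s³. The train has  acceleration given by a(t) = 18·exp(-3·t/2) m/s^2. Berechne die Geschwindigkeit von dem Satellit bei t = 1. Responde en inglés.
To find the answer, we compute 2 antiderivatives of j(t) = -12. The antiderivative of jerk is acceleration. Using a(0) = 8, we get a(t) = 8 - 12·t. The integral of acceleration, with v(0) = -5, gives velocity: v(t) = -6·t^2 + 8·t - 5. Using v(t) = -6·t^2 + 8·t - 5 and substituting t = 1, we find v = -3.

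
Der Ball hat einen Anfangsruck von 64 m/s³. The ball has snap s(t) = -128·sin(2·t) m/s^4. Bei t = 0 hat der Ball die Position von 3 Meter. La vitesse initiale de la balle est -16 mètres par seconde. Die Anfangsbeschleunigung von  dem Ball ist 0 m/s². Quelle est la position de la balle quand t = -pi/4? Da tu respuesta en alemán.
Um dies zu lösen, müssen wir 4 Integrale unserer Gleichung für den Snap s(t) = -128·sin(2·t) finden. Mit ∫s(t)dt und Anwendung von j(0) = 64, finden wir j(t) = 64·cos(2·t). Das Integral von dem Ruck ist die Beschleunigung. Mit a(0) = 0 erhalten wir a(t) = 32·sin(2·t). Mit ∫a(t)dt und Anwendung von v(0) = -16, finden wir v(t) = -16·cos(2·t). Die Stammfunktion von der Geschwindigkeit ist die Position. Mit x(0) = 3 erhalten wir x(t) = 3 - 8·sin(2·t). Aus der Gleichung für die Position x(t) = 3 - 8·sin(2·t), setzen wir t = -pi/4 ein und erhalten x = 11.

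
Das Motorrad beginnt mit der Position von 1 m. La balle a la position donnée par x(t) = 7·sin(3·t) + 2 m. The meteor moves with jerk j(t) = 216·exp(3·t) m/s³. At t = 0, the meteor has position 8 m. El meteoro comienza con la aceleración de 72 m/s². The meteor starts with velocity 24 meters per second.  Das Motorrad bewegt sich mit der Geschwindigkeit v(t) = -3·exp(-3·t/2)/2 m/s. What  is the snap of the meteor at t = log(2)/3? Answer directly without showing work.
s(log(2)/3) = 1296.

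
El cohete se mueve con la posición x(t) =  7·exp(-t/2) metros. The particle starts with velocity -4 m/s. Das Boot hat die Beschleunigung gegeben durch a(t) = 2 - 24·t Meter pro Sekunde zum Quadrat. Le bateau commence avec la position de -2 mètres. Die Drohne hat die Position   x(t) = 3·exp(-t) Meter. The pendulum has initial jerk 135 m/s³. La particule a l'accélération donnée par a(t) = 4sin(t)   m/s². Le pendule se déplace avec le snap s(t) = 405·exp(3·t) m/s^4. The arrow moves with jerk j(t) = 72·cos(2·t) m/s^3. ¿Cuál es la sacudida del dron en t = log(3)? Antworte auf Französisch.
Pour résoudre ceci, nous devons prendre 3 dérivées de notre équation de la position x(t) = 3·exp(-t). En prenant d/dt de x(t), nous trouvons v(t) = -3·exp(-t). La dérivée de la vitesse donne l'accélération: a(t) = 3·exp(-t). La dérivée de l'accélération donne le jerk: j(t) = -3·exp(-t). En utilisant j(t) = -3·exp(-t) et en substituant t = log(3), nous trouvons j = -1.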